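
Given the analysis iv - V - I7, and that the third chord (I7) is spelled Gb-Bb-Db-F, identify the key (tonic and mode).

The chord Gbmaj7 is a major seventh chord rooted on Gb; its label is I7.
If Gb is scale degree 1 and the mode makes that degree carry a major seventh chord, the tonic is Gb and the mode is major.

Gb major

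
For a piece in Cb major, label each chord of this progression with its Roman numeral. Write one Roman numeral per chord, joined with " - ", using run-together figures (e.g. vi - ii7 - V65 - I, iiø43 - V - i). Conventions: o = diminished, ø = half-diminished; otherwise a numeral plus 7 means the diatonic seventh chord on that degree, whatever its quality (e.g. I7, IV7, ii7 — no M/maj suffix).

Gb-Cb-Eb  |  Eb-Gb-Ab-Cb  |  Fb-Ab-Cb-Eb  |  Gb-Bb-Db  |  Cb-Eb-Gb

I64 - vi43 - IV7 - V - I

Gb-Cb-Eb: root Cb is the tonic; major triad there is I64.
Eb-Gb-Ab-Cb has root Ab, degree 6 in Cb major, so vi43.
Fb-Ab-Cb-Eb has root Fb, degree 4 in Cb major, so IV7.
Gb-Bb-Db: major triad on Gb = scale degree 5 → V.
Cb-Eb-Gb has root Cb, degree 1 in Cb major, so I.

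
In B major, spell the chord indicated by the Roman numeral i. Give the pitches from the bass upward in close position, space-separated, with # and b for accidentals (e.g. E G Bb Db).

B D F#

Scale degree 1 in B major is B; here the chord built on it is altered to a minor triad. i is the minor tonic, borrowed from the parallel minor.
So the chord is B-D-F#.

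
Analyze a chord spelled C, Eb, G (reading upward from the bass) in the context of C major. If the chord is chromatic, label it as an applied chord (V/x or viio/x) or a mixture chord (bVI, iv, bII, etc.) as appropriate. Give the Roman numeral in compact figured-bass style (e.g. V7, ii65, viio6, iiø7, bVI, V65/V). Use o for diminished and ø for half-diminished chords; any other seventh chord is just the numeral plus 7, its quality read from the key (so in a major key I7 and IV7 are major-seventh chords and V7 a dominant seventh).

i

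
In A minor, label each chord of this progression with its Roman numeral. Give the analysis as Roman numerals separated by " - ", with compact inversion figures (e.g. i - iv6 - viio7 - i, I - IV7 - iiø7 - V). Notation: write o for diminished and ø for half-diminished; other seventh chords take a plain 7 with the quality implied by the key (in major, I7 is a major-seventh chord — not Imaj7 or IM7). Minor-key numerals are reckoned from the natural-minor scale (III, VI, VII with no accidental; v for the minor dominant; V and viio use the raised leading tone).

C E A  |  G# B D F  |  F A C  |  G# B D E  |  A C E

i6 - viio7 - VI - V65 - i

C-E-A: minor triad on A = scale degree 1 → i6.
G#-B-D-F: fully diminished seventh chord on G# = scale degree 7 → viio7.
F-A-C: root F is the submediant; major triad there is VI.
G#-B-D-E: dominant seventh chord on E = scale degree 5 → V65.
A-C-E has root A, degree 1 in A minor, so i.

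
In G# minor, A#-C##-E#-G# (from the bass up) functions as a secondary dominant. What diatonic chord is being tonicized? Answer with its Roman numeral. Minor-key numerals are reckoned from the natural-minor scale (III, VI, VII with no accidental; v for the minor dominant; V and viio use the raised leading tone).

V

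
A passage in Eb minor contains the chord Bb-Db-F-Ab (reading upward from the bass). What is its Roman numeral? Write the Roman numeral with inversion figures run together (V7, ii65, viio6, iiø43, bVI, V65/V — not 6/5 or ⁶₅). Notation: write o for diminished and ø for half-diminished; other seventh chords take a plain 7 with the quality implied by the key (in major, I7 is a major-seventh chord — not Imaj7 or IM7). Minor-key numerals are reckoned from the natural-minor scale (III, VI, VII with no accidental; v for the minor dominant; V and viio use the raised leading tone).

The pitches Bb-Db-F-Ab form a minor seventh chord rooted on Bb.
Bb is scale degree 5 in Eb minor, and a minor seventh chord on that degree is written v7.

v7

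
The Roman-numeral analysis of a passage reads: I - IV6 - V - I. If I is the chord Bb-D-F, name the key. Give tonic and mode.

The chord Bb is a major triad rooted on Bb; its label is I.
If Bb is scale degree 1 and the mode makes that degree carry a major triad, the tonic is Bb and the mode is major.

Bb major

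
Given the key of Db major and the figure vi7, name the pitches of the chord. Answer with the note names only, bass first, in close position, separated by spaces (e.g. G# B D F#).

Bb Db F Ab

In Db major, the sixth degree is Bb, and the diatonic chord built there is a minor seventh chord.
That chord is spelled Bb-Db-F-Ab.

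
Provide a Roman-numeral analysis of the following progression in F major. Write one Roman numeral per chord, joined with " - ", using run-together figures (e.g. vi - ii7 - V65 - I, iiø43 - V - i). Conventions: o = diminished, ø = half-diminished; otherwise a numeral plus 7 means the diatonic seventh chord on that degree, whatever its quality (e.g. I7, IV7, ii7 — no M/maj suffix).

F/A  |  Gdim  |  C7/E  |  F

F/A: major triad on F = scale degree 1 → I6.
Gdim is non-diatonic — iio, a mixture chord from F minor.
C7/E: root C is the dominant; dominant seventh chord there is V65.
F: root F is the tonic; major triad there is I.

I6 - iio - V65 - I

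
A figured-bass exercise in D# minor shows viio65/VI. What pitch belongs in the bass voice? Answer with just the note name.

C#

The applied chord viio65/VI is rooted on A#: A#-C#-E-G.
The figure 65 means first inversion — the third is in the bass.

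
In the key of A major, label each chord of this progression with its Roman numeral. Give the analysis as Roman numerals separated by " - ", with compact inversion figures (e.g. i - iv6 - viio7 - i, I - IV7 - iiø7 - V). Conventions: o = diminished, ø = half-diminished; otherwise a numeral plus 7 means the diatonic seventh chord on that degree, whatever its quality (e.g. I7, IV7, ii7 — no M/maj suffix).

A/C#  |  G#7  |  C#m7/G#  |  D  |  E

A/C#: major triad on A = scale degree 1 → I6.
G#7: chromatic; G# is V of iii, so V7/iii.
C#m7/G# has root C#, degree 3 in A major, so iii43.
D: major triad on D = scale degree 4 → IV.
E has root E, degree 5 in A major, so V.

I6 - V7/iii - iii43 - IV - V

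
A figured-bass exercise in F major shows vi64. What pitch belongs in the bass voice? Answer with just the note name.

A

vi in F major has root D; the chord is D-F-A.
The figure 64 means second inversion — the fifth is in the bass.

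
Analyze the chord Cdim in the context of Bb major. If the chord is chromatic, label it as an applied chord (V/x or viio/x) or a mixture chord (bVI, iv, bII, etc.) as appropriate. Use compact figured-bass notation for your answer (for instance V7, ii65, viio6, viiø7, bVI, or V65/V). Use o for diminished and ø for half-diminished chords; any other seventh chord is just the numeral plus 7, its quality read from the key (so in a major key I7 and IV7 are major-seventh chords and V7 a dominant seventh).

iio

Stacked in thirds the chord is C-Eb-Gb: a diminished triad on C.
C is the second degree of Bb major. This is the diminished supertonic triad, borrowed from the parallel minor.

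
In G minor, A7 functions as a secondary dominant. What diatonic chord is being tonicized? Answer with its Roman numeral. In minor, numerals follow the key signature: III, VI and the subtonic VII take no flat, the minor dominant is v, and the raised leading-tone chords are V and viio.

The chord is a dominant seventh chord on A.
A dominant resolves down a perfect fifth: A → D. In G minor, D is scale degree 5, i.e. V.

V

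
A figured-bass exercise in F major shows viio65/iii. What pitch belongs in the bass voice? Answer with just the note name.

B

The applied chord viio65/iii is rooted on G#: G#-B-D-F.
The figure 65 means first inversion — the third is in the bass.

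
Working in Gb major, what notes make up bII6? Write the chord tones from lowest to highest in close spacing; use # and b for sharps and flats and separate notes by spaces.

Cb Ebb Abb

bII6 is the Neapolitan sixth — a major triad on the lowered second degree, here in its customary first inversion. In Gb major that root is Abb.
So the chord is Abb-Cb-Ebb.
The figured bass 6 indicates first inversion, placing the third (Cb) in the bass: Cb-Ebb-Abb.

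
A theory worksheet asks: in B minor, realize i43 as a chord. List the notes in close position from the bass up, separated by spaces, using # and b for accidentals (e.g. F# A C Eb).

In B minor, scale degree 1 is B, and the diatonic chord built there is a minor seventh chord.
That chord is spelled B-D-F#-A.
With the 43 figure the chord is in second inversion; from the bass F# upward in close position it reads F#-A-B-D.

F# A B D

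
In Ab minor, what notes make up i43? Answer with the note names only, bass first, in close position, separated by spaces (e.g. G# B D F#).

Eb Gb Ab Cb

In Ab minor, scale degree 1 is Ab, and the diatonic chord built there is a minor seventh chord.
That chord is spelled Ab-Cb-Eb-Gb.
With the 43 figure the chord is in second inversion; from the bass Eb upward in close position it reads Eb-Gb-Ab-Cb.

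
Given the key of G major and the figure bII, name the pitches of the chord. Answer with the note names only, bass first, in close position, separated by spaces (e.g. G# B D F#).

bII is the Neapolitan chord — a major triad on the lowered second degree. In G major that root is Ab.
So the chord is Ab-C-Eb.

Ab C Eb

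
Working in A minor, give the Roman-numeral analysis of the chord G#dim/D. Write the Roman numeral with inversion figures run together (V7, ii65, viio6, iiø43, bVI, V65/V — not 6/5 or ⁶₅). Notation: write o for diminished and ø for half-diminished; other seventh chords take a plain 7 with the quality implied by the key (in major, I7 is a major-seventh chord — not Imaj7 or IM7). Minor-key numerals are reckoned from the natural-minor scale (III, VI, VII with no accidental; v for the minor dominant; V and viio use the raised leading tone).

viio64

Stacked in thirds the chord is G#-B-D: a diminished triad on G#.
In A minor, G# is the leading tone; the diatonic diminished triad there is viio.
With D in the bass the chord is in second inversion, so the figured bass is 64.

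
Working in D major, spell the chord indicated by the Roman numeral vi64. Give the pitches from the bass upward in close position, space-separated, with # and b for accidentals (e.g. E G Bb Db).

The numeral's case and figure indicate a minor triad. In D major its root, the sixth degree, is B.
That chord is spelled B-D-F#.
With the 64 figure the chord is in second inversion; from the bass F# upward in close position it reads F#-B-D.

F# B D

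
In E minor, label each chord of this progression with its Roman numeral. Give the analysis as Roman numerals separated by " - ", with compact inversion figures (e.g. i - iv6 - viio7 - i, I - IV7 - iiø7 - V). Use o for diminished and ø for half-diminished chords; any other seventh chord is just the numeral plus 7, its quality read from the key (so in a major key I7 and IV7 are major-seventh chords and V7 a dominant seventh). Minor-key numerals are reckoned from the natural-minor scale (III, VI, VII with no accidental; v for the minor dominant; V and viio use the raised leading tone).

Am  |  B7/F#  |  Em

Am: root A is the subdominant; minor triad there is iv.
B7/F# has root B, degree 5 in E minor, so V43.
Em has root E, degree 1 in E minor, so i.

iv - V43 - i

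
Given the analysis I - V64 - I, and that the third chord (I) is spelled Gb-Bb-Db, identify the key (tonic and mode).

I is given as Gb-Bb-Db — a major triad with root Gb.
If Gb is scale degree 1 and the mode makes that degree carry a major triad, the tonic is Gb and the mode is major.

Gb major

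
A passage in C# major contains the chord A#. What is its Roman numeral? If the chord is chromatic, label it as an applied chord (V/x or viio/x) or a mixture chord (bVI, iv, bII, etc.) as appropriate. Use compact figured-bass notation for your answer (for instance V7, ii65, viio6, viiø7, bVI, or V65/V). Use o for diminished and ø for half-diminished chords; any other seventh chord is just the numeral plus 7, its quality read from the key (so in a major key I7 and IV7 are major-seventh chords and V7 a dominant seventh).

The pitches A#-C##-E# form a major triad rooted on A#.
A# is not a diatonic chord root with this quality in C# major, but it lies a perfect fifth above D# (ii), so the chord functions as an applied dominant of ii.

V/ii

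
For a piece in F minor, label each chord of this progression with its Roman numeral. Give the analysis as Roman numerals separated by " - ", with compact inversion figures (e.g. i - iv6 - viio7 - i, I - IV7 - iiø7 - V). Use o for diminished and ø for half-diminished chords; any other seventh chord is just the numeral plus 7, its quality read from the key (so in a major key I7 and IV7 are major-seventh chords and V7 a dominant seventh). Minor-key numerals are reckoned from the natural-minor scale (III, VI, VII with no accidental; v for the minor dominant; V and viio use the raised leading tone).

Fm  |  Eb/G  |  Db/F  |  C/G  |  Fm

i - VII6 - VI6 - V64 - i

Fm: minor triad on F = scale degree 1 → i.
Eb/G has root Eb, degree 7 in F minor, so VII6.
Db/F has root Db, degree 6 in F minor, so VI6.
C/G has root C, degree 5 in F minor, so V64.
Fm: root F is the tonic; minor triad there is i.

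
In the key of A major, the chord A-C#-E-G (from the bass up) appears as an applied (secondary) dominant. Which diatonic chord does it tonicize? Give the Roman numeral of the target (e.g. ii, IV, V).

The chord is a dominant seventh chord on A.
A dominant resolves down a perfect fifth: A → D. In A major, D is scale degree 4, i.e. IV.

IV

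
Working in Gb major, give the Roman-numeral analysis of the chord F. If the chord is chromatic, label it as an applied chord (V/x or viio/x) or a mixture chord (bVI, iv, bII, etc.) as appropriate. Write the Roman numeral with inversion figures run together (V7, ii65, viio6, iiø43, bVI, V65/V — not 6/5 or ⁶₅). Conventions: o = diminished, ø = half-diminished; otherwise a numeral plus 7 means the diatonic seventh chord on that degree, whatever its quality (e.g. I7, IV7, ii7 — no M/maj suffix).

V/iii

The pitches F-A-C form a major triad rooted on F.
F is not a diatonic chord root with this quality in Gb major, but it lies a perfect fifth above Bb (iii), so the chord functions as an applied dominant of iii.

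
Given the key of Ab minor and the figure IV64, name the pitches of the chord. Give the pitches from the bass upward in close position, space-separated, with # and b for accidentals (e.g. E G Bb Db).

IV64 is the major subdominant, borrowed from the parallel major. In Ab minor that root is Db.
So the chord is Db-F-Ab.
With the 64 figure the chord is in second inversion; from the bass Ab upward in close position it reads Ab-Db-F.

Ab Db F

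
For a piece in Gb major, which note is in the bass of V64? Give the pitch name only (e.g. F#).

V in Gb major has root Db; the chord is Db-F-Ab.
The figure 64 means second inversion — the fifth is in the bass.

Ab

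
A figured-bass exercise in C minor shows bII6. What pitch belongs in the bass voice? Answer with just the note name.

F

bII in C minor has root Db; the chord is Db-F-Ab.
The figure 6 means first inversion — the third is in the bass.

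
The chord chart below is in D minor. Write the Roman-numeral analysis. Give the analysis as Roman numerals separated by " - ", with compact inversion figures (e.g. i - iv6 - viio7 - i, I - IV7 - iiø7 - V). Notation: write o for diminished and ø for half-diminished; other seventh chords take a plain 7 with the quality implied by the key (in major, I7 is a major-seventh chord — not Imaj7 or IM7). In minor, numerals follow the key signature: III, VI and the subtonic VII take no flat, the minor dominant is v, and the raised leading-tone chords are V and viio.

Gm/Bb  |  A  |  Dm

Gm/Bb: root G is the subdominant; minor triad there is iv6.
A: major triad on A = scale degree 5 → V.
Dm has root D, degree 1 in D minor, so i.

iv6 - V - i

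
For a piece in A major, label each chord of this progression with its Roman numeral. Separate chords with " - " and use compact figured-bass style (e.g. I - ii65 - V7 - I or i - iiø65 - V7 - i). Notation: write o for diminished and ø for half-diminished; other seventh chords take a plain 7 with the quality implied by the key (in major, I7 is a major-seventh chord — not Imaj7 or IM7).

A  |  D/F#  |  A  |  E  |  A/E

A: major triad on A = scale degree 1 → I.
D/F# has root D, degree 4 in A major, so IV6.
A: major triad on A = scale degree 1 → I.
E: root E is the dominant; major triad there is V.
A/E: root A is the tonic; major triad there is I64.

I - IV6 - I - V - I64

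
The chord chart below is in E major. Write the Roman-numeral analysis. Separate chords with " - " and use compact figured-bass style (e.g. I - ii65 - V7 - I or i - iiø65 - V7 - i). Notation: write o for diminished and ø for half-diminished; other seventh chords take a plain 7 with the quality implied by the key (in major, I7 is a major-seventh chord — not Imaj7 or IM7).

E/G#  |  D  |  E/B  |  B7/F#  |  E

E/G#: major triad on E = scale degree 1 → I6.
D: major triad on D — chromatic; bVII (borrowed from the parallel minor).
E/B: root E is the tonic; major triad there is I64.
B7/F#: root B is the dominant; dominant seventh chord there is V43.
E: root E is the tonic; major triad there is I.

I6 - bVII - I64 - V43 - I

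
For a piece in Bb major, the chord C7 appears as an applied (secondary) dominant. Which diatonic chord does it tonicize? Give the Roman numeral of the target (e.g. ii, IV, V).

V

The chord is a dominant seventh chord on C.
A dominant resolves down a perfect fifth: C → F. In Bb major, F is scale degree 5, i.e. V.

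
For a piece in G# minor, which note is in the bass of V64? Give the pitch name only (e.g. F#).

A#

V in G# minor has root D#; the chord is D#-F##-A#.
The figure 64 means second inversion — the fifth is in the bass.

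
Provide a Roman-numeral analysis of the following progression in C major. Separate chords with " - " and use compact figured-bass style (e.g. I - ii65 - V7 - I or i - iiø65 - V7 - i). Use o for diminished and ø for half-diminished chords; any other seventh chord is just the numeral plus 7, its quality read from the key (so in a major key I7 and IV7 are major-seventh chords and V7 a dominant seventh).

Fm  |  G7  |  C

iv - V7 - I

Fm: minor triad on F — chromatic; iv (borrowed from the parallel minor).
G7 has root G, degree 5 in C major, so V7.
C: major triad on C = scale degree 1 → I.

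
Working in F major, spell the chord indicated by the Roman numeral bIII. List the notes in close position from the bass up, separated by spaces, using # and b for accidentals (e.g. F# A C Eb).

Scale degree 3 in F major is A; lowering it a half step gives Ab. bIII is a major triad on the lowered third degree, borrowed from the parallel minor.
So the chord is Ab-C-Eb.

Ab C Eb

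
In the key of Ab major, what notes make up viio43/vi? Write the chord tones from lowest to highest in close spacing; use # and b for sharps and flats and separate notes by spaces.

The slash marks an applied leading-tone chord: viio of vi. In Ab major, vi is F, so the leading tone to it is E, a half step below.
Building a fully diminished seventh chord on E gives E-G-Bb-Db.
With the 43 figure the chord is in second inversion; from the bass Bb upward in close position it reads Bb-Db-E-G.

Bb Db E G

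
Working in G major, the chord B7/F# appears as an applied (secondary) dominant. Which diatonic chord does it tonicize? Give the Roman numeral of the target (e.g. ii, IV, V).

The chord is a dominant seventh chord on B.
A dominant resolves down a perfect fifth: B → E. In G major, E is scale degree 6, i.e. vi.

vi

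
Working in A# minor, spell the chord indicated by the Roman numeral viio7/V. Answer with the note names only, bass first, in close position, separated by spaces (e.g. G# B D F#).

D## F## A# C#

The slash marks an applied leading-tone chord: viio of V. In A# minor, V is E#, so the leading tone to it is D##, a half step below.
Building a fully diminished seventh chord on D## gives D##-F##-A#-C#.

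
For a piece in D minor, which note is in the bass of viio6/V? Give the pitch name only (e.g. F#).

B

The applied chord viio6/V is rooted on G#: G#-B-D.
The figure 6 means first inversion — the third is in the bass.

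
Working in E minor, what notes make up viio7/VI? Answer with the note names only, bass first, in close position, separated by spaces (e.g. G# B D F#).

The slash marks an applied leading-tone chord: viio of VI. In E minor, VI is C, so the leading tone to it is B, a half step below.
Building a fully diminished seventh chord on B gives B-D-F-Ab.

B D F Ab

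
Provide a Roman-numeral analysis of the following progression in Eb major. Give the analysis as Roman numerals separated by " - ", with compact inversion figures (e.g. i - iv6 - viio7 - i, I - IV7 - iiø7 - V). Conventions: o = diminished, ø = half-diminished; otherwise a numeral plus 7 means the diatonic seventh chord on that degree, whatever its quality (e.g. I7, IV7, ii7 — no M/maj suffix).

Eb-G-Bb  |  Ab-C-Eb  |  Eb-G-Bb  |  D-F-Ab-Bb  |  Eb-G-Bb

I - IV - I - V65 - I

Eb-G-Bb: major triad on Eb = scale degree 1 → I.
Ab-C-Eb: root Ab is the subdominant; major triad there is IV.
Eb-G-Bb has root Eb, degree 1 in Eb major, so I.
D-F-Ab-Bb has root Bb, degree 5 in Eb major, so V65.
Eb-G-Bb: major triad on Eb = scale degree 1 → I.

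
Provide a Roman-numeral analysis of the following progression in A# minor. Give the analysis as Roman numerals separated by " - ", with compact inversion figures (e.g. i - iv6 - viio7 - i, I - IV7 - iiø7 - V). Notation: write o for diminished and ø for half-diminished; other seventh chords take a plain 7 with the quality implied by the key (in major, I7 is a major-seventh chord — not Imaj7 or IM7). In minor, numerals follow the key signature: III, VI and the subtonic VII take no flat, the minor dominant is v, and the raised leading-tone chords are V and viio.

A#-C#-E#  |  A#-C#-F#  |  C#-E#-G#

A#-C#-E# has root A#, degree 1 in A# minor, so i.
A#-C#-F# has root F#, degree 6 in A# minor, so VI6.
C#-E#-G#: root C# is the mediant; major triad there is III.

i - VI6 - III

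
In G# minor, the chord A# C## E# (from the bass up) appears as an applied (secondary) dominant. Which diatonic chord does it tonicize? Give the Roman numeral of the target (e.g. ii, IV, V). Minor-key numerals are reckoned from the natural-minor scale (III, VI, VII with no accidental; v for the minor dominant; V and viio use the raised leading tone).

The chord is a major triad on A#.
A dominant resolves down a perfect fifth: A# → D#. In G# minor, D# is scale degree 5, i.e. V.

V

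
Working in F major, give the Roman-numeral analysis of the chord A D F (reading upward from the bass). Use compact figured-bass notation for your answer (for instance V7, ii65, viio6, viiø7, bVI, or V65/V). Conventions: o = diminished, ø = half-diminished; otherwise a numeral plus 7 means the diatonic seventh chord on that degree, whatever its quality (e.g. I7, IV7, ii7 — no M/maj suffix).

vi64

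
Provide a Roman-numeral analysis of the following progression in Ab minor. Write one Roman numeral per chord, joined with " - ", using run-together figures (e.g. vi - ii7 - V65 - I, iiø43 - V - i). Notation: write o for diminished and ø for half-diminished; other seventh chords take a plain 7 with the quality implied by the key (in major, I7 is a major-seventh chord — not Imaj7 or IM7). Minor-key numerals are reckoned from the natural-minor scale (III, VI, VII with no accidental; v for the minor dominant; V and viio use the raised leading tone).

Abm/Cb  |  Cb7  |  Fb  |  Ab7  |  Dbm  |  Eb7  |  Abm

i6 - V7/VI - VI - V7/iv - iv - V7 - i

Abm/Cb has root Ab, degree 1 in Ab minor, so i6.
Cb7: a dominant seventh chord on Cb, the applied dominant of VI → V7/VI.
Fb has root Fb, degree 6 in Ab minor, so VI.
Ab7 is the secondary dominant of iv (dominant seventh chord on Ab): V7/iv.
Dbm: root Db is the subdominant; minor triad there is iv.
Eb7 has root Eb, degree 5 in Ab minor, so V7.
Abm has root Ab, degree 1 in Ab minor, so i.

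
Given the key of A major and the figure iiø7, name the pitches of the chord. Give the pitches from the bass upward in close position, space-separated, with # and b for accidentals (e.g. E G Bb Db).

Scale degree 2 in A major is B; here the chord built on it is altered to a half-diminished seventh chord. iiø7 is the half-diminished supertonic seventh, borrowed from the parallel minor.
So the chord is B-D-F-A, a half-diminished seventh chord.

B D F A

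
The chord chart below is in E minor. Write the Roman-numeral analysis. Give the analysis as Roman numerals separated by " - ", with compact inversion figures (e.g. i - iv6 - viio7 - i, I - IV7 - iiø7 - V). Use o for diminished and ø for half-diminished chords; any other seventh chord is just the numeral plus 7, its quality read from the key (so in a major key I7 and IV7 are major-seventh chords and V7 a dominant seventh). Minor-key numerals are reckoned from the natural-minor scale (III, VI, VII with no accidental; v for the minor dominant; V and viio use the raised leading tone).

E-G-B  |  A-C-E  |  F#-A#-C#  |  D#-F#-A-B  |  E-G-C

E-G-B has root E, degree 1 in E minor, so i.
A-C-E has root A, degree 4 in E minor, so iv.
F#-A#-C#: a major triad on F#, the applied dominant of V → V/V.
D#-F#-A-B: root B is the dominant; dominant seventh chord there is V65.
E-G-C: major triad on C = scale degree 6 → VI6.

i - iv - V/V - V65 - VI6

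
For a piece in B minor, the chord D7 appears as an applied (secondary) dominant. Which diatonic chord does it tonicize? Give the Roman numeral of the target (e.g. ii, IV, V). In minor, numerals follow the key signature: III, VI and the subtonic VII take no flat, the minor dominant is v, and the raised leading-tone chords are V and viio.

VI

The chord is a dominant seventh chord on D.
A dominant resolves down a perfect fifth: D → G. In B minor, G is scale degree 6, i.e. VI.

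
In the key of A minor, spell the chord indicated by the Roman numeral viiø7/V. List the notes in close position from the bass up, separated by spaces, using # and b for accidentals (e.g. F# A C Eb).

D# F# A C#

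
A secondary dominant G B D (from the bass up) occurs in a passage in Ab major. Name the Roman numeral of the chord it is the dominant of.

The chord is a major triad on G.
A dominant resolves down a perfect fifth: G → C. In Ab major, C is scale degree 3, i.e. iii.

iii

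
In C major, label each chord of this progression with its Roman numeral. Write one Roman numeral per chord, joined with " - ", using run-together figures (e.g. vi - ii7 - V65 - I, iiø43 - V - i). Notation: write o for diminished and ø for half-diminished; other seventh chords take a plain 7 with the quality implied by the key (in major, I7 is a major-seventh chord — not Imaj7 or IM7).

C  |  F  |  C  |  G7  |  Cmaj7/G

C: root C is the tonic; major triad there is I.
F: major triad on F = scale degree 4 → IV.
C has root C, degree 1 in C major, so I.
G7 has root G, degree 5 in C major, so V7.
Cmaj7/G has root C, degree 1 in C major, so I43.

I - IV - I - V7 - I43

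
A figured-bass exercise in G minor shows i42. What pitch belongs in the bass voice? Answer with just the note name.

F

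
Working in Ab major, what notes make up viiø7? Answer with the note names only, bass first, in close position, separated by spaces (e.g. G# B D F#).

G Bb Db F

The numeral's case and figure indicate a half-diminished seventh chord. In Ab major its root, scale degree 7, is G.
Stacking thirds from G gives G-Bb-Db-F.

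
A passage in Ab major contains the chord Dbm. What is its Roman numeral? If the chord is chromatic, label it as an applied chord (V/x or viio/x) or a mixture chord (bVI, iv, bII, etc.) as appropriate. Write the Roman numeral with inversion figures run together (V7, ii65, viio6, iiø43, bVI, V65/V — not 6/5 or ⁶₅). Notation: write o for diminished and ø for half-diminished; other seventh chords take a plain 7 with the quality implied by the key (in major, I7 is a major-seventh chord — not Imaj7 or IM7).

iv

Stacked in thirds the chord is Db-Fb-Ab: a minor triad on Db.
Db is the fourth degree of Ab major. This is the minor subdominant, borrowed from the parallel minor.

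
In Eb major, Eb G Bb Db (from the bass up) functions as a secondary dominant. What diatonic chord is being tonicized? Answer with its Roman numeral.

IV

The chord is a dominant seventh chord on Eb.
A dominant resolves down a perfect fifth: Eb → Ab. In Eb major, Ab is scale degree 4, i.e. IV.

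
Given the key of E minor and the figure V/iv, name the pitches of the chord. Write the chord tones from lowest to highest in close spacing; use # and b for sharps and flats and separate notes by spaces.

V/iv is a secondary dominant — the dominant triad of iv. iv in E minor is A, so the applied chord's root is E, a perfect fifth above.
Building a major triad on E gives E-G#-B.

E G# B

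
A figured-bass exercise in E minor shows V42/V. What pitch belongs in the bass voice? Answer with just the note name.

E

The applied chord V42/V is rooted on F#: F#-A#-C#-E.
The figure 42 means third inversion — the seventh is in the bass.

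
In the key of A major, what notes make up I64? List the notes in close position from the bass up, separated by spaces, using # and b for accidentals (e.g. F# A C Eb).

E A C#

In A major, the tonic is A, and the diatonic chord built there is a major triad.
That chord is spelled A-C#-E.
The figured bass 64 indicates second inversion, placing the fifth (E) in the bass: E-A-C#.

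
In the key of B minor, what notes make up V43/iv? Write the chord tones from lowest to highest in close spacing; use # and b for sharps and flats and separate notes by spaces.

F# A B D#

The slash means an applied dominant: we want the dominant of iv. In B minor, iv is E minor, and its dominant is built on B.
Building a dominant seventh chord on B gives B-D#-F#-A.
With the 43 figure the chord is in second inversion; from the bass F# upward in close position it reads F#-A-B-D#.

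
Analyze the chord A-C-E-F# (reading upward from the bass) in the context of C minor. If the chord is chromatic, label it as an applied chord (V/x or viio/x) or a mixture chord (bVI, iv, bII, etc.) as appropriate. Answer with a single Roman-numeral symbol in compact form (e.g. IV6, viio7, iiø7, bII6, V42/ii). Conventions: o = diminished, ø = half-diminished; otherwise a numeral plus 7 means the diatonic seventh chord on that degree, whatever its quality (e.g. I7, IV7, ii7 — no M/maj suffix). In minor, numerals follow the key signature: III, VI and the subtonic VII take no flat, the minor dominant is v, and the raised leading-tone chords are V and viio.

Stacked in thirds the chord is F#-A-C-E: a half-diminished seventh chord on F#.
F# sits a half step below G (V in C minor); a diminished chord there is the applied leading-tone chord of V.
With A in the bass the chord is in first inversion, so the figured bass is 65.

viiø65/V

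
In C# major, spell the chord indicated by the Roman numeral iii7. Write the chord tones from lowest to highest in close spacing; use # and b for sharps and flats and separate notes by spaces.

The numeral's case and figure indicate a minor seventh chord. In C# major its root, scale degree 3, is E#.
Stacking thirds from E# gives E#-G#-B#-D#.

E# G# B# D#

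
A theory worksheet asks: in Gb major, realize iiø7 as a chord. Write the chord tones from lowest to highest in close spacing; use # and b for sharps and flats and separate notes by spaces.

Ab Cb Ebb Gb

iiø7 is the half-diminished supertonic seventh, borrowed from the parallel minor. In Gb major that root is Ab.
So the chord is Ab-Cb-Ebb-Gb, a half-diminished seventh chord.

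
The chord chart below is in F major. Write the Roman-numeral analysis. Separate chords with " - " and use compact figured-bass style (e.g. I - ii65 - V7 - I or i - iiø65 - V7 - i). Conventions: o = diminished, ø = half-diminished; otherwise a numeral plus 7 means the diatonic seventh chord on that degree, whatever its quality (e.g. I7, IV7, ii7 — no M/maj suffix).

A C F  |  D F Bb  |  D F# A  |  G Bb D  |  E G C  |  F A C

I6 - IV6 - V/ii - ii - V6 - I

A-C-F: root F is the tonic; major triad there is I6.
D-F-Bb: root Bb is the subdominant; major triad there is IV6.
D-F#-A: chromatic; D is V of ii, so V/ii.
G-Bb-D: minor triad on G = scale degree 2 → ii.
E-G-C: major triad on C = scale degree 5 → V6.
F-A-C: root F is the tonic; major triad there is I.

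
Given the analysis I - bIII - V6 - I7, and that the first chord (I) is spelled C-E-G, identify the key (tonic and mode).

C major

The anchor chord is a major triad on C, labeled I.
If C is scale degree 1 and the mode makes that degree carry a major triad, the tonic is C and the mode is major.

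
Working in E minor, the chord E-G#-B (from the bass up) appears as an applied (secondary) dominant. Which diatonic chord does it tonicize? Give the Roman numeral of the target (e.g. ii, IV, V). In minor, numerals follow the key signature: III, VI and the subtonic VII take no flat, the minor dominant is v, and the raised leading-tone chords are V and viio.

iv

The chord is a major triad on E.
A dominant resolves down a perfect fifth: E → A. In E minor, A is scale degree 4, i.e. iv.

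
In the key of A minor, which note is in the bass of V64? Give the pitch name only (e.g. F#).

V in A minor has root E; the chord is E-G#-B.
The figure 64 means second inversion — the fifth is in the bass.

B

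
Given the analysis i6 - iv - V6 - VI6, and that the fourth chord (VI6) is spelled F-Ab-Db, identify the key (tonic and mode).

VI6 is given as F-Ab-Db — a major triad with root Db.
VI6 on Db implies Db is the submediant; that puts the tonic at F, and the uppercase numeral fits minor mode.

F minor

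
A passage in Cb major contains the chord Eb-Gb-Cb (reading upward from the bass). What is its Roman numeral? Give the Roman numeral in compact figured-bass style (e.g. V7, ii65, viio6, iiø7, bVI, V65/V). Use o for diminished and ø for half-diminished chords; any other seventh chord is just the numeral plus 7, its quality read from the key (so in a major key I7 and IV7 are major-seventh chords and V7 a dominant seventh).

I6

The pitches Cb-Eb-Gb form a major triad rooted on Cb.
Cb is scale degree 1 in Cb major, and a major triad on that degree is written I.
With Eb in the bass the chord is in first inversion, so the figured bass is 6.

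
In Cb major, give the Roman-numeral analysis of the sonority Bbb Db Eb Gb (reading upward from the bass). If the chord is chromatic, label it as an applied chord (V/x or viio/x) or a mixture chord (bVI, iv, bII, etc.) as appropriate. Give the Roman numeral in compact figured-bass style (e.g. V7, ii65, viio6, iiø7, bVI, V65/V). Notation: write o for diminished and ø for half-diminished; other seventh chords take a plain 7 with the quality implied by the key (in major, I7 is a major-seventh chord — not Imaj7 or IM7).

The pitches Eb-Gb-Bbb-Db form a half-diminished seventh chord rooted on Eb.
Eb sits a half step below Fb (IV in Cb major); a diminished chord there is the applied leading-tone chord of IV.
With Bbb in the bass the chord is in second inversion, so the figured bass is 43.

viiø43/IV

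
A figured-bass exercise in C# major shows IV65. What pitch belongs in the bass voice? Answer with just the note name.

IV in C# major has root F#; the chord is F#-A#-C#-E#.
The figure 65 means first inversion — the third is in the bass.

A#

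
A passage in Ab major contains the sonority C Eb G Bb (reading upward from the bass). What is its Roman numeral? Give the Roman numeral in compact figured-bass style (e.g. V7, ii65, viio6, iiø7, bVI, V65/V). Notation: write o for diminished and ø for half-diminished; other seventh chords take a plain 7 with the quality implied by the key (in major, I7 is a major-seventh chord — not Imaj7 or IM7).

Stacked in thirds the chord is C-Eb-G-Bb: a minor seventh chord on C.
In Ab major, C is the mediant; the diatonic minor seventh chord there is iii7.

iii7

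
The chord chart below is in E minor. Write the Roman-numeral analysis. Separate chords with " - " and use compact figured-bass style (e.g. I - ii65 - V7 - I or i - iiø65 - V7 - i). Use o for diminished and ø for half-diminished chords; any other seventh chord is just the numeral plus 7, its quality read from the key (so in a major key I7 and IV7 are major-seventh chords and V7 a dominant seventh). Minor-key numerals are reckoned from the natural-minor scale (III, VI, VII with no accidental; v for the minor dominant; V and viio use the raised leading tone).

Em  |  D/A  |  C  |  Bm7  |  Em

Em: minor triad on E = scale degree 1 → i.
D/A: major triad on D = scale degree 7 → VII64.
C has root C, degree 6 in E minor, so VI.
Bm7: minor seventh chord on B = scale degree 5 → v7.
Em has root E, degree 1 in E minor, so i.

i - VII64 - VI - v7 - i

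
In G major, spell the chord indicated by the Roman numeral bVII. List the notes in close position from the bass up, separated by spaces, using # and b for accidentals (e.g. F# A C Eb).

F A C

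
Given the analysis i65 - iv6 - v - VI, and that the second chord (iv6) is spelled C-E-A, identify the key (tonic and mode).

E minor

The chord Am/C is a minor triad rooted on A; its label is iv6.
Counting down 3 scale steps from A places the tonic on E; a minor triad on degree 4 is diatonic only in minor.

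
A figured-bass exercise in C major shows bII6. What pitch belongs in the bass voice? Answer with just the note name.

F

bII in C major has root Db; the chord is Db-F-Ab.
The figure 6 means first inversion — the third is in the bass.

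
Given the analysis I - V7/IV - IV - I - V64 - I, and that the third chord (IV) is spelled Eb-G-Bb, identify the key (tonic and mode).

The anchor chord is a major triad on Eb, labeled IV.
Counting down 3 scale steps from Eb places the tonic on Bb; a major triad on degree 4 is diatonic only in major.

Bb major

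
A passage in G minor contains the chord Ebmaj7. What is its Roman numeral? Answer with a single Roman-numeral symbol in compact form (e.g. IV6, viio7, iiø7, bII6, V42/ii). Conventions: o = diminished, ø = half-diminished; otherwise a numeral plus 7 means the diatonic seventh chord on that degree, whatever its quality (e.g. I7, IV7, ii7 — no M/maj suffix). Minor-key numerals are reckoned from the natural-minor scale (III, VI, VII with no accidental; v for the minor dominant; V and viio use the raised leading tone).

VI7

The pitches Eb-G-Bb-D form a major seventh chord rooted on Eb.
Eb is scale degree 6 in G minor, and a major seventh chord on that degree is written VI7.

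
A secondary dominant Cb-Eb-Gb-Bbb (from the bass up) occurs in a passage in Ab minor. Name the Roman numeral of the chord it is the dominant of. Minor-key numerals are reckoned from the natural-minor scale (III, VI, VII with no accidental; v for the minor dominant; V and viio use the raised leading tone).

VI

The chord is a dominant seventh chord on Cb.
A dominant resolves down a perfect fifth: Cb → Fb. In Ab minor, Fb is scale degree 6, i.e. VI.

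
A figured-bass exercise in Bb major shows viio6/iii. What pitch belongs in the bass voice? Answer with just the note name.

The applied chord viio6/iii is rooted on C#: C#-E-G.
The figure 6 means first inversion — the third is in the bass.

E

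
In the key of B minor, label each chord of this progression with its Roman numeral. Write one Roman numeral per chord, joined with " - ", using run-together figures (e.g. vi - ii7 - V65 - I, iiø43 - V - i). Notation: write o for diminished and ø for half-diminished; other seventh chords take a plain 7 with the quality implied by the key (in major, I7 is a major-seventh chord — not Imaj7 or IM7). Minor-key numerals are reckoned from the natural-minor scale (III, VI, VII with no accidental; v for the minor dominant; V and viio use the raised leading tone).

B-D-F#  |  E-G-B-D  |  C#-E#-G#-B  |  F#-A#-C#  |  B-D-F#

B-D-F#: root B is the tonic; minor triad there is i.
E-G-B-D: root E is the subdominant; minor seventh chord there is iv7.
C#-E#-G#-B is the secondary dominant of V (dominant seventh chord on C#): V7/V.
F#-A#-C#: major triad on F# = scale degree 5 → V.
B-D-F#: minor triad on B = scale degree 1 → i.

i - iv7 - V7/V - V - i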